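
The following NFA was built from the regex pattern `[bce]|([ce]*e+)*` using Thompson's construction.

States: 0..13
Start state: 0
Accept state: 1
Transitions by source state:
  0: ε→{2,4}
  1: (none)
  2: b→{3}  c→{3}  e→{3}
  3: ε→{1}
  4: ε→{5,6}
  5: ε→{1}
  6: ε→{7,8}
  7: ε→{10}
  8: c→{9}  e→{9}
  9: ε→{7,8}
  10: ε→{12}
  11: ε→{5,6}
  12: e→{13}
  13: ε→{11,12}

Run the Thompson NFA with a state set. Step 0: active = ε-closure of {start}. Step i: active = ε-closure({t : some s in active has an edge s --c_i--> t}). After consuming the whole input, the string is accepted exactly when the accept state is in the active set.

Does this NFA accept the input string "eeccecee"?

initial (ε-close {0}): {0,1,2,4,5,6,7,8,10,12}
'e' @ 1: {1,3,5,6,7,8,9,10,11,12,13}  ✓accept
'e' @ 2: {1,5,6,7,8,9,10,11,12,13}  ✓accept
'c' @ 3: {7,8,9,10,12}
'c' @ 4: {7,8,9,10,12}
'e' @ 5: {1,5,6,7,8,9,10,11,12,13}  ✓accept
'c' @ 6: {7,8,9,10,12}
'e' @ 7: {1,5,6,7,8,9,10,11,12,13}  ✓accept
'e' @ 8: {1,5,6,7,8,9,10,11,12,13}  ✓accept
final: {1,5,6,7,8,9,10,11,12,13}; accept 1 in set

Answer: ACCEPT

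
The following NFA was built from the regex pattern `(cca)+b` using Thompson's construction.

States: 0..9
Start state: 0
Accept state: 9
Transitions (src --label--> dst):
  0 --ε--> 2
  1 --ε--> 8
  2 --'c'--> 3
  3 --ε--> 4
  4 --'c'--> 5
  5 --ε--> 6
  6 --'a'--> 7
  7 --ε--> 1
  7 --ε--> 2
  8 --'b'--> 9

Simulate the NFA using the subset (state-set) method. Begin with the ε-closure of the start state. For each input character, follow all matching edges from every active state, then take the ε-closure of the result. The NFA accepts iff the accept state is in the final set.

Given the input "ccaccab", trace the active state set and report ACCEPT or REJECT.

Answer: ACCEPT

Trace:
S₀ = ε-closure({0}) = {0,2}
'c' @ 1: {3,4}
'c' @ 2: {5,6}
'a' @ 3: {1,2,7,8}
'c' @ 4: {3,4}
'c' @ 5: {5,6}
'a' @ 6: {1,2,7,8}
'b' @ 7: {9}  ✓accept
after full input: {9}  (accept=9 in)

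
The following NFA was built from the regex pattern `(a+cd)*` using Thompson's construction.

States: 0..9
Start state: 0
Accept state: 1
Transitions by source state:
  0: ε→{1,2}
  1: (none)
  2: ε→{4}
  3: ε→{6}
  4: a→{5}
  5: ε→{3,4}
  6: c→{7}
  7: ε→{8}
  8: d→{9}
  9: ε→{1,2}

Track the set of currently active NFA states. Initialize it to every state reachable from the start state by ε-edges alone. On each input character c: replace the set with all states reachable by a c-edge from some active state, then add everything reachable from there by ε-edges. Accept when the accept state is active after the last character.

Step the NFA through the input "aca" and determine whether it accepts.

start: ε-closure({0}) = {0,1,2,4}
'a' @ 1: {3,4,5,6}
'c' @ 2: {7,8}
'a' @ 3: {}  — no active states
end set {} — state 1 not in

Answer: REJECT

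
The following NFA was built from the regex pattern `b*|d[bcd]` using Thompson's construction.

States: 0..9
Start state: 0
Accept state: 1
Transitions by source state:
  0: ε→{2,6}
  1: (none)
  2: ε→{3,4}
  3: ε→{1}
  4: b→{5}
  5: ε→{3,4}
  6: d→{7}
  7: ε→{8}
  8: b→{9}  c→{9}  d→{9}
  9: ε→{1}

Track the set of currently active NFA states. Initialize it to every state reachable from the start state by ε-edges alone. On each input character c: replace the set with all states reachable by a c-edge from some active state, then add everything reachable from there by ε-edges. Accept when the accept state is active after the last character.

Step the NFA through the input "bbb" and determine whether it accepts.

S₀ = ε-closure({0}) = {0,1,2,3,4,6}
'b' @ 1: {1,3,4,5}  ✓accept
'b' @ 2: {1,3,4,5}  ✓accept
'b' @ 3: {1,3,4,5}  ✓accept
after full input: {1,3,4,5}  (accept=1 in)

Answer: ACCEPT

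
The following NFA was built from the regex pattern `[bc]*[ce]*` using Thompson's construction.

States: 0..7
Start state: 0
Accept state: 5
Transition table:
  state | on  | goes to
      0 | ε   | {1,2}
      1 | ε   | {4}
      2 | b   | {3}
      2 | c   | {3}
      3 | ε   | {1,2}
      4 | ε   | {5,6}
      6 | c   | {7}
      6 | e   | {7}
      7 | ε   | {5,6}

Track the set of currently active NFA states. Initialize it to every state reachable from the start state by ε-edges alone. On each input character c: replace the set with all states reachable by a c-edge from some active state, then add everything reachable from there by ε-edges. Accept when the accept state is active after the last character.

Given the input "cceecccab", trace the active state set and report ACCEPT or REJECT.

initial (ε-close {0}): {0,1,2,4,5,6}
'c' @ 1: {1,2,3,4,5,6,7}  [accepting]
'c' @ 2: {1,2,3,4,5,6,7}  [accepting]
'e' @ 3: {5,6,7}  [accepting]
'e' @ 4: {5,6,7}  [accepting]
'c' @ 5: {5,6,7}  [accepting]
'c' @ 6: {5,6,7}  [accepting]
'c' @ 7: {5,6,7}  [accepting]
'a' @ 8: {}  — state set empty
rest 'b' ignored (set empty)
after full input: {}  (accept=5 not in)

Answer: REJECT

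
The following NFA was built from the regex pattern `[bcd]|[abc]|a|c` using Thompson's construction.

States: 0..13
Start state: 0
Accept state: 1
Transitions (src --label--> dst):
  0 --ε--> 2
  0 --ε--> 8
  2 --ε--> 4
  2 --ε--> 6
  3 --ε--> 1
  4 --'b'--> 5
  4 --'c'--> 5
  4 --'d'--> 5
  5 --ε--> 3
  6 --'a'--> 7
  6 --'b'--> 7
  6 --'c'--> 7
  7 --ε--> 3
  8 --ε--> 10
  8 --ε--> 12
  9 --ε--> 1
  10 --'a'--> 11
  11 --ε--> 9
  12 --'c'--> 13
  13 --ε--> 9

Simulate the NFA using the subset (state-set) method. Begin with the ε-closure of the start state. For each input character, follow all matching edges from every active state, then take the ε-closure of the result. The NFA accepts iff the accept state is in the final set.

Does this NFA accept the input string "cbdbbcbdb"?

initial (ε-close {0}): {0,2,4,6,8,10,12}
'c' @ 1: {1,3,5,7,9,13}  ✓accept
'b' @ 2: {}  — state set empty
rest 'dbbcbdb' ignored (set empty)
after full input: {}  (accept=1 not in)

Answer: REJECT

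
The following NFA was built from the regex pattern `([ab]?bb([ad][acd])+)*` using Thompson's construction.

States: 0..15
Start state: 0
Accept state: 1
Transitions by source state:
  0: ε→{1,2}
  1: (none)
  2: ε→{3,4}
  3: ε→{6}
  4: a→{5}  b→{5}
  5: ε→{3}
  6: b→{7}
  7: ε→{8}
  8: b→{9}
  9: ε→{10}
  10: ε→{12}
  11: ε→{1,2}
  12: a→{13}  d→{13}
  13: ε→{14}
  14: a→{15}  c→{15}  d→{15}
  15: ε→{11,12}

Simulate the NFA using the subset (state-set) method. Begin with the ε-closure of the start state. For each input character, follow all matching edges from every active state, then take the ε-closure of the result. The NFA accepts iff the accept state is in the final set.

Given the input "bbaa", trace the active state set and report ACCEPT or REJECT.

Answer: ACCEPT

Trace:
start: ε-closure({0}) = {0,1,2,3,4,6}
'b' @ 1: {3,5,6,7,8}
'b' @ 2: {7,8,9,10,12}
'a' @ 3: {13,14}
'a' @ 4: {1,2,3,4,6,11,12,15}  [accepting]
final: {1,2,3,4,6,11,12,15}; accept 1 in set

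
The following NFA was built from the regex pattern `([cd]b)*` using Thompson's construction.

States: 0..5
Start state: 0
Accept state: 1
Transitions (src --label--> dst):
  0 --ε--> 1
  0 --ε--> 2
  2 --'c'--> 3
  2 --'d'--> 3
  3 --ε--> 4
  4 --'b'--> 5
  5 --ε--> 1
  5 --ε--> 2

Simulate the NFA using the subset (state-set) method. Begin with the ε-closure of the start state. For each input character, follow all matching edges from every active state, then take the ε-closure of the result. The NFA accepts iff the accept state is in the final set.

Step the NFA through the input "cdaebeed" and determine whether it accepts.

start: ε-closure({0}) = {0,1,2}
'c' @ 1: {3,4}
'd' @ 2: {}  — dead — no transitions
rest 'aebeed' ignored (set empty)
final: {}; accept 1 not in set

Answer: REJECT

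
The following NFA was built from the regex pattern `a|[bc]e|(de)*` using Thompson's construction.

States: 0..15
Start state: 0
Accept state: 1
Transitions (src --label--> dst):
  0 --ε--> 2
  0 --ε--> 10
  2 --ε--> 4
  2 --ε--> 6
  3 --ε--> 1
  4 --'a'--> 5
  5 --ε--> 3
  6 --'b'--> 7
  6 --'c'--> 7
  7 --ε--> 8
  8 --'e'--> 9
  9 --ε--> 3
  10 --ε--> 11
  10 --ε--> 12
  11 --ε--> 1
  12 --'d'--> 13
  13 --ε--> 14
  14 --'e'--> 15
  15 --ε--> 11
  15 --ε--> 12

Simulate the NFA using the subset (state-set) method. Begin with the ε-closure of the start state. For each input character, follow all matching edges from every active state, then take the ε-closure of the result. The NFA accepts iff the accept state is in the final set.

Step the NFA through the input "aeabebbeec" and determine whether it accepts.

Answer: REJECT

Trace:
initial (ε-close {0}): {0,1,2,4,6,10,11,12}
'a' @ 1: {1,3,5}  (accept∈set)
'e' @ 2: {}  — dead — no transitions
rest 'abebbeec' ignored (set empty)
after full input: {}  (accept=1 not in)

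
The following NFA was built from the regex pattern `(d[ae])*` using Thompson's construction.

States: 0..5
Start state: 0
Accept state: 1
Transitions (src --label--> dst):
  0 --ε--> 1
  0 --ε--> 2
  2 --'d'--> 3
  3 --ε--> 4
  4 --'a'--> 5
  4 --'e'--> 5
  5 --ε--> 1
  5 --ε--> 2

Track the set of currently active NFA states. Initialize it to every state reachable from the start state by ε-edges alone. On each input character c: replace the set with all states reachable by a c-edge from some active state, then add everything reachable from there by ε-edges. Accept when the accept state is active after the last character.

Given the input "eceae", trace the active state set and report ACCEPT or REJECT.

Answer: REJECT

Trace:
S₀ = ε-closure({0}) = {0,1,2}
'e' @ 1: {}  — no active states
rest 'ceae' ignored (set empty)
end set {} — state 1 not in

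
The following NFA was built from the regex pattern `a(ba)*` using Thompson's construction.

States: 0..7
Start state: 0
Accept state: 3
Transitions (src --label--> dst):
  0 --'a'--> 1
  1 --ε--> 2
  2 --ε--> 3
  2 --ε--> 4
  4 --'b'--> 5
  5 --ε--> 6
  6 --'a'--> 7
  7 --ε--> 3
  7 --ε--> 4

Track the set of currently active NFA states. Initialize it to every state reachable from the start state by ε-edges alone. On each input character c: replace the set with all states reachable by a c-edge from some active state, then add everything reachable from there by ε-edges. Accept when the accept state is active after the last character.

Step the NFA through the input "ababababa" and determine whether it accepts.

Answer: ACCEPT

Steps:
start: ε-closure({0}) = {0}
'a' @ 1: {1,2,3,4}  (accept∈set)
'b' @ 2: {5,6}
'a' @ 3: {3,4,7}  (accept∈set)
'b' @ 4: {5,6}
'a' @ 5: {3,4,7}  (accept∈set)
'b' @ 6: {5,6}
'a' @ 7: {3,4,7}  (accept∈set)
'b' @ 8: {5,6}
'a' @ 9: {3,4,7}  (accept∈set)
end set {3,4,7} — state 3 in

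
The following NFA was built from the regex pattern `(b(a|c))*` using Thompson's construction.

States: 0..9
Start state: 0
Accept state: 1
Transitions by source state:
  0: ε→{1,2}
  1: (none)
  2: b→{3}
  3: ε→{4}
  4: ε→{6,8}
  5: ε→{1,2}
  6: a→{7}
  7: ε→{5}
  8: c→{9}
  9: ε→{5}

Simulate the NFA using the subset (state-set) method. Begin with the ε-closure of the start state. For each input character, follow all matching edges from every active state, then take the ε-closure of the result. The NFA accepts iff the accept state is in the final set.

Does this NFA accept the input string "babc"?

S₀ = ε-closure({0}) = {0,1,2}
'b' @ 1: {3,4,6,8}
'a' @ 2: {1,2,5,7}  ✓accept
'b' @ 3: {3,4,6,8}
'c' @ 4: {1,2,5,9}  ✓accept
final: {1,2,5,9}; accept 1 in set

Answer: ACCEPT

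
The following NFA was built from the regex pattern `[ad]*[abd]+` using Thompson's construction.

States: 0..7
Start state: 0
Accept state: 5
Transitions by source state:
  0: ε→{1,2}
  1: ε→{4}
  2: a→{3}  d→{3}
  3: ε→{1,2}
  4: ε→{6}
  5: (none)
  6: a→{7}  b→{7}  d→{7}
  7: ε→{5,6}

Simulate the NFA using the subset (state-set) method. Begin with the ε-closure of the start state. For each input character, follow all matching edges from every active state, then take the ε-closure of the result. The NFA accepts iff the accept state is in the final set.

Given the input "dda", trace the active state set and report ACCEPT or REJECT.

Answer: ACCEPT

Steps:
start: ε-closure({0}) = {0,1,2,4,6}
'd' @ 1: {1,2,3,4,5,6,7}  (accept∈set)
'd' @ 2: {1,2,3,4,5,6,7}  (accept∈set)
'a' @ 3: {1,2,3,4,5,6,7}  (accept∈set)
after full input: {1,2,3,4,5,6,7}  (accept=5 in)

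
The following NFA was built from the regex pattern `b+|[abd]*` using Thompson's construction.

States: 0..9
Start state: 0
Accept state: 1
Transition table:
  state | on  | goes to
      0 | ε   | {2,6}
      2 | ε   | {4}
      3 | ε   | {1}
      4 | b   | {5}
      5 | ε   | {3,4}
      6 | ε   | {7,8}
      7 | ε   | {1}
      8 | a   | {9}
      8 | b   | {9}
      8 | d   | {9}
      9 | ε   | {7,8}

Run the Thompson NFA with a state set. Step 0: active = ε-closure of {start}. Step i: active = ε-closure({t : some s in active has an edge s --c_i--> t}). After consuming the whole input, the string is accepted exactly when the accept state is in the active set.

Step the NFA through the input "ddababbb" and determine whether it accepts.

S₀ = ε-closure({0}) = {0,1,2,4,6,7,8}
'd' @ 1: {1,7,8,9}  ✓accept
'd' @ 2: {1,7,8,9}  ✓accept
'a' @ 3: {1,7,8,9}  ✓accept
'b' @ 4: {1,7,8,9}  ✓accept
'a' @ 5: {1,7,8,9}  ✓accept
'b' @ 6: {1,7,8,9}  ✓accept
'b' @ 7: {1,7,8,9}  ✓accept
'b' @ 8: {1,7,8,9}  ✓accept
end set {1,7,8,9} — state 1 in

Answer: ACCEPT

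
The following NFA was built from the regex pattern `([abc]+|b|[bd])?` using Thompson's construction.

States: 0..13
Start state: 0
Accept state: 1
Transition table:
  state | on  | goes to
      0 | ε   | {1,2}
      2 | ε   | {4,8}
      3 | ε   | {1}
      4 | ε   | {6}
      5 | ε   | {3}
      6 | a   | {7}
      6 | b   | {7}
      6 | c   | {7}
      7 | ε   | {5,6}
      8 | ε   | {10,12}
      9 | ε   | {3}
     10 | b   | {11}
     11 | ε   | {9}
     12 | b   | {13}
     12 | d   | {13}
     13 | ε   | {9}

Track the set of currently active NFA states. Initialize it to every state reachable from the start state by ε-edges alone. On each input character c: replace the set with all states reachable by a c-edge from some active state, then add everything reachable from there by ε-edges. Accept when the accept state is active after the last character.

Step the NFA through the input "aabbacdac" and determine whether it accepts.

Answer: REJECT

Steps:
S₀ = ε-closure({0}) = {0,1,2,4,6,8,10,12}
'a' @ 1: {1,3,5,6,7}  [accepting]
'a' @ 2: {1,3,5,6,7}  [accepting]
'b' @ 3: {1,3,5,6,7}  [accepting]
'b' @ 4: {1,3,5,6,7}  [accepting]
'a' @ 5: {1,3,5,6,7}  [accepting]
'c' @ 6: {1,3,5,6,7}  [accepting]
'd' @ 7: {}  — dead — no transitions
rest 'ac' ignored (set empty)
final: {}; accept 1 not in set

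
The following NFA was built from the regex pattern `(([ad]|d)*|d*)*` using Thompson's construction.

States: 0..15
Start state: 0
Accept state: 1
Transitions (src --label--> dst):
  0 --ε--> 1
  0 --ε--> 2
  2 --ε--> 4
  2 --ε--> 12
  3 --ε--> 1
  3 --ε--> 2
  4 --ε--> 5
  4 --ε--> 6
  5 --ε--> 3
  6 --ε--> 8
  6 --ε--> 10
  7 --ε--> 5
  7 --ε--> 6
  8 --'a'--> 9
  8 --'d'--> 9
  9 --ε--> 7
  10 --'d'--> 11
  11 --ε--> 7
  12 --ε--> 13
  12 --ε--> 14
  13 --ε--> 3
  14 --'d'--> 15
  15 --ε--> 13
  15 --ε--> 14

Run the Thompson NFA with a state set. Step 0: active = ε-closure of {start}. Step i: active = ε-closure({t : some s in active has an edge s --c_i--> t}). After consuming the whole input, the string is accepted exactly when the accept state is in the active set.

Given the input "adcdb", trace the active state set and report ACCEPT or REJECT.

Answer: REJECT

Trace:
start: ε-closure({0}) = {0,1,2,3,4,5,6,8,10,12,13,14}
'a' @ 1: {1,2,3,4,5,6,7,8,9,10,12,13,14}  (accept∈set)
'd' @ 2: {1,2,3,4,5,6,7,8,9,10,11,12,13,14,15}  (accept∈set)
'c' @ 3: {}  — dead — no transitions
rest 'db' ignored (set empty)
end set {} — state 1 not in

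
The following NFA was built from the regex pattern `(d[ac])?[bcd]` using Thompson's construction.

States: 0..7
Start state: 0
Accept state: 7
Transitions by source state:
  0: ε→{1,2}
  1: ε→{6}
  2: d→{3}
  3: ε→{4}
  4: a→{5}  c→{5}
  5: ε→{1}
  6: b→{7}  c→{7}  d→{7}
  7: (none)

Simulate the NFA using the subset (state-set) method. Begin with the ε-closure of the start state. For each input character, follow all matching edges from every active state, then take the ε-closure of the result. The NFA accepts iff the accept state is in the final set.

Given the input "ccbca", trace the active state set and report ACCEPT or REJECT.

initial (ε-close {0}): {0,1,2,6}
'c' @ 1: {7}  (accept∈set)
'c' @ 2: {}  — dead — no transitions
rest 'bca' ignored (set empty)
end set {} — state 7 not in

Answer: REJECT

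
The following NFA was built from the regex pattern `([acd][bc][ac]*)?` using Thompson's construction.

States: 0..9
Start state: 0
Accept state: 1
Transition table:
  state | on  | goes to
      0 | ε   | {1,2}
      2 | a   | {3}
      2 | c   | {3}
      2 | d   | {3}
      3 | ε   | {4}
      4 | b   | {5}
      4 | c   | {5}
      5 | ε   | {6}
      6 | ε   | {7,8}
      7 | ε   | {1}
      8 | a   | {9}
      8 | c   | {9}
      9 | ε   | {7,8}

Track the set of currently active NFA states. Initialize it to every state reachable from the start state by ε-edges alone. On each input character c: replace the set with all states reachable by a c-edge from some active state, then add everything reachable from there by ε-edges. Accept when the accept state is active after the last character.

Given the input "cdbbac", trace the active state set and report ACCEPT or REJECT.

initial (ε-close {0}): {0,1,2}
'c' @ 1: {3,4}
'd' @ 2: {}  — state set empty
rest 'bbac' ignored (set empty)
after full input: {}  (accept=1 not in)

Answer: REJECT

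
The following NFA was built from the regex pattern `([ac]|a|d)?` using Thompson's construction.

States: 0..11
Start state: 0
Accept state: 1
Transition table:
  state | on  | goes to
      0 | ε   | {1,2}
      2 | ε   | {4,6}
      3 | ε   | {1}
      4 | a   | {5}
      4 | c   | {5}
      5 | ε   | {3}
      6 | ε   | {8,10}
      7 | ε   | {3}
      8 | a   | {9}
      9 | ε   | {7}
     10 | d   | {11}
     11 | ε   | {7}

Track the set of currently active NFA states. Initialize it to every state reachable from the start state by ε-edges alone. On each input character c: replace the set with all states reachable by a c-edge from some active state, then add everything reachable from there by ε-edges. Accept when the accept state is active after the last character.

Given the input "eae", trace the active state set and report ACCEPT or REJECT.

S₀ = ε-closure({0}) = {0,1,2,4,6,8,10}
'e' @ 1: {}  — dead — no transitions
rest 'ae' ignored (set empty)
after full input: {}  (accept=1 not in)

Answer: REJECT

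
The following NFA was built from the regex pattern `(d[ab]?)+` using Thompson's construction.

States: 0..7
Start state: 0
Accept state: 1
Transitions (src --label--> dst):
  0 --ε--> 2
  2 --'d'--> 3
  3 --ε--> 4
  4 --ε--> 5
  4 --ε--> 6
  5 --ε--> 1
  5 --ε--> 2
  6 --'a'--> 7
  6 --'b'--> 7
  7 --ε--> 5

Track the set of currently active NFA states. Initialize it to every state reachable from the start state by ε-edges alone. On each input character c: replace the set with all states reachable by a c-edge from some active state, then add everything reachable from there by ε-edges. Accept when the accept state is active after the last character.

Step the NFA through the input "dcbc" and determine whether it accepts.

initial (ε-close {0}): {0,2}
'd' @ 1: {1,2,3,4,5,6}  [accepting]
'c' @ 2: {}  — dead — no transitions
rest 'bc' ignored (set empty)
after full input: {}  (accept=1 not in)

Answer: REJECT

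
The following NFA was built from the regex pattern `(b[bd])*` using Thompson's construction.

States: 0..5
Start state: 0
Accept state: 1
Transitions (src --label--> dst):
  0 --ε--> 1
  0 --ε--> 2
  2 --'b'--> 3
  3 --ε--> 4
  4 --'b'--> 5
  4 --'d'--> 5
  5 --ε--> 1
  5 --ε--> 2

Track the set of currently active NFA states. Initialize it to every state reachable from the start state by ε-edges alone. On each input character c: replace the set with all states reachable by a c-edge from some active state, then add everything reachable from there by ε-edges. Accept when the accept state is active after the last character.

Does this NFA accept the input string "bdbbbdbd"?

Answer: ACCEPT

Derivation:
initial (ε-close {0}): {0,1,2}
'b' @ 1: {3,4}
'd' @ 2: {1,2,5}  (accept∈set)
'b' @ 3: {3,4}
'b' @ 4: {1,2,5}  (accept∈set)
'b' @ 5: {3,4}
'd' @ 6: {1,2,5}  (accept∈set)
'b' @ 7: {3,4}
'd' @ 8: {1,2,5}  (accept∈set)
end set {1,2,5} — state 1 in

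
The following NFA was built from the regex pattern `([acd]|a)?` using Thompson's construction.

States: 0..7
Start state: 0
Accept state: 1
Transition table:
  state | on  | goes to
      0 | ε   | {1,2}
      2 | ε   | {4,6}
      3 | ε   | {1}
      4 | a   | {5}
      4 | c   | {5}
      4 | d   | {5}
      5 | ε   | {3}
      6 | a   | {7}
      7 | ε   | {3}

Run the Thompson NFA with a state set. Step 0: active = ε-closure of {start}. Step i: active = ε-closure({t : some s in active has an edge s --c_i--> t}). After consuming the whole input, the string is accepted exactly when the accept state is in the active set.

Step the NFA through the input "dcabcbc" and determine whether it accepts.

initial (ε-close {0}): {0,1,2,4,6}
'd' @ 1: {1,3,5}  ✓accept
'c' @ 2: {}  — no active states
rest 'abcbc' ignored (set empty)
after full input: {}  (accept=1 not in)

Answer: REJECT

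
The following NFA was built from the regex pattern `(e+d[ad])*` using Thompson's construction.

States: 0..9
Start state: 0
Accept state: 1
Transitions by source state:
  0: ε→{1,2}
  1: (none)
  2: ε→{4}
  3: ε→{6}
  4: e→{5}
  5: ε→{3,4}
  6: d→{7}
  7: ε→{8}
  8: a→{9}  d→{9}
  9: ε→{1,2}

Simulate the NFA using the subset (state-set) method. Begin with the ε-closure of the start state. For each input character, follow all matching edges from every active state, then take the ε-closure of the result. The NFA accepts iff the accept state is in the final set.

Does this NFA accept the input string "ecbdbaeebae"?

Answer: REJECT

Trace:
S₀ = ε-closure({0}) = {0,1,2,4}
'e' @ 1: {3,4,5,6}
'c' @ 2: {}  — state set empty
rest 'bdbaeebae' ignored (set empty)
after full input: {}  (accept=1 not in)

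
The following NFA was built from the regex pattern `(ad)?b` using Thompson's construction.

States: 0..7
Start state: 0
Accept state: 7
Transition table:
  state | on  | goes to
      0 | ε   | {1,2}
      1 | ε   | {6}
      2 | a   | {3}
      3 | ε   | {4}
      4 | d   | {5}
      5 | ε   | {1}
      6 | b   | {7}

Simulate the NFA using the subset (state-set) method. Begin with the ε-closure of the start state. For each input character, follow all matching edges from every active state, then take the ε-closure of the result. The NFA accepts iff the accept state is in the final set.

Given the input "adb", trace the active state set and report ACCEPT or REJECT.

start: ε-closure({0}) = {0,1,2,6}
'a' @ 1: {3,4}
'd' @ 2: {1,5,6}
'b' @ 3: {7}  [accepting]
after full input: {7}  (accept=7 in)

Answer: ACCEPT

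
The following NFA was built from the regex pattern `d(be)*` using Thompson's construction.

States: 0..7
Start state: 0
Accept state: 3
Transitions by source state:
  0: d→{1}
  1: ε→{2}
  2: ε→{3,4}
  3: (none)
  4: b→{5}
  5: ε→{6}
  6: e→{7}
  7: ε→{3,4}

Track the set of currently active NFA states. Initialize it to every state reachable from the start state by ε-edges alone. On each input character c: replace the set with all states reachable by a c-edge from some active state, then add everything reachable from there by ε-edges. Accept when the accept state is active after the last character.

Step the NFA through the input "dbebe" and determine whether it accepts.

S₀ = ε-closure({0}) = {0}
'd' @ 1: {1,2,3,4}  (accept∈set)
'b' @ 2: {5,6}
'e' @ 3: {3,4,7}  (accept∈set)
'b' @ 4: {5,6}
'e' @ 5: {3,4,7}  (accept∈set)
end set {3,4,7} — state 3 in

Answer: ACCEPT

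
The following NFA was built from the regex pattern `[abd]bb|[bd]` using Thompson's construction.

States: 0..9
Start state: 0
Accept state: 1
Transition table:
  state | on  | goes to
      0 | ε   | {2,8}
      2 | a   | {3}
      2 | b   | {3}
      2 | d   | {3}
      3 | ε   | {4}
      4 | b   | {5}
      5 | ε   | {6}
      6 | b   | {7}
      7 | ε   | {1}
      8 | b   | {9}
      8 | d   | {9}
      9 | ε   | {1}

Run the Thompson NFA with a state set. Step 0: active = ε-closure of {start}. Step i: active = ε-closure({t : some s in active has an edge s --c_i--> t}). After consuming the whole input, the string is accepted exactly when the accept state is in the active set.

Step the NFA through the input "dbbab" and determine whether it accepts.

start: ε-closure({0}) = {0,2,8}
'd' @ 1: {1,3,4,9}  ✓accept
'b' @ 2: {5,6}
'b' @ 3: {1,7}  ✓accept
'a' @ 4: {}  — no active states
rest 'b' ignored (set empty)
after full input: {}  (accept=1 not in)

Answer: REJECT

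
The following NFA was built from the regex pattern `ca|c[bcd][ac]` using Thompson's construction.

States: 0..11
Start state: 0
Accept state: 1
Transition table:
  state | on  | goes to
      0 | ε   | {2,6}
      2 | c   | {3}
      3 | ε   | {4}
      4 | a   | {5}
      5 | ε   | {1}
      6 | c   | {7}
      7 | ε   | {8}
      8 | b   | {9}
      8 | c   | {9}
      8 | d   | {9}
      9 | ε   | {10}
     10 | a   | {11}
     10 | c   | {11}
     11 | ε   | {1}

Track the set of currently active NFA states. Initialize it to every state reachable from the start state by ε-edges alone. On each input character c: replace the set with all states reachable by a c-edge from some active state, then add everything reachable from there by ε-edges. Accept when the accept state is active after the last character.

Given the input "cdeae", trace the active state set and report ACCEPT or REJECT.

S₀ = ε-closure({0}) = {0,2,6}
'c' @ 1: {3,4,7,8}
'd' @ 2: {9,10}
'e' @ 3: {}  — state set empty
rest 'ae' ignored (set empty)
after full input: {}  (accept=1 not in)

Answer: REJECT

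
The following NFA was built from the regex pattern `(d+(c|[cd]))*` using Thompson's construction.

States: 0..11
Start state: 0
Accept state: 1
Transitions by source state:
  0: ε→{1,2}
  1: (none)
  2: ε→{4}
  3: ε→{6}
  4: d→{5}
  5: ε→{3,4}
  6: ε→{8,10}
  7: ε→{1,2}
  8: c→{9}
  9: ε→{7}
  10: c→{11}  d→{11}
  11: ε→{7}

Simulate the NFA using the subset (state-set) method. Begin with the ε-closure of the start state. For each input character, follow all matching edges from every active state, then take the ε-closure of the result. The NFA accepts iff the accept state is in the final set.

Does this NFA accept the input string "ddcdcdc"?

Answer: ACCEPT

Derivation:
start: ε-closure({0}) = {0,1,2,4}
'd' @ 1: {3,4,5,6,8,10}
'd' @ 2: {1,2,3,4,5,6,7,8,10,11}  ✓accept
'c' @ 3: {1,2,4,7,9,11}  ✓accept
'd' @ 4: {3,4,5,6,8,10}
'c' @ 5: {1,2,4,7,9,11}  ✓accept
'd' @ 6: {3,4,5,6,8,10}
'c' @ 7: {1,2,4,7,9,11}  ✓accept
after full input: {1,2,4,7,9,11}  (accept=1 in)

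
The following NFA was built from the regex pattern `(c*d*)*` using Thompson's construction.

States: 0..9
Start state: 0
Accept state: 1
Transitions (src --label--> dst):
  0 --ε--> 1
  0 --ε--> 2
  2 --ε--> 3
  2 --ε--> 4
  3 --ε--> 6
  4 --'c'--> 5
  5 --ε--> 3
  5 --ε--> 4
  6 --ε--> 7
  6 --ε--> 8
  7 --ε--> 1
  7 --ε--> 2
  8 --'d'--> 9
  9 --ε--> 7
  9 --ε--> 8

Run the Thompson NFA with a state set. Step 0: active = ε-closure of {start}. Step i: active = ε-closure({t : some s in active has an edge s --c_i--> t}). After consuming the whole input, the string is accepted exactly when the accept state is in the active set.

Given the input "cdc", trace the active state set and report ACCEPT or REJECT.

Answer: ACCEPT

Steps:
start: ε-closure({0}) = {0,1,2,3,4,6,7,8}
'c' @ 1: {1,2,3,4,5,6,7,8}  ✓accept
'd' @ 2: {1,2,3,4,6,7,8,9}  ✓accept
'c' @ 3: {1,2,3,4,5,6,7,8}  ✓accept
final: {1,2,3,4,5,6,7,8}; accept 1 in set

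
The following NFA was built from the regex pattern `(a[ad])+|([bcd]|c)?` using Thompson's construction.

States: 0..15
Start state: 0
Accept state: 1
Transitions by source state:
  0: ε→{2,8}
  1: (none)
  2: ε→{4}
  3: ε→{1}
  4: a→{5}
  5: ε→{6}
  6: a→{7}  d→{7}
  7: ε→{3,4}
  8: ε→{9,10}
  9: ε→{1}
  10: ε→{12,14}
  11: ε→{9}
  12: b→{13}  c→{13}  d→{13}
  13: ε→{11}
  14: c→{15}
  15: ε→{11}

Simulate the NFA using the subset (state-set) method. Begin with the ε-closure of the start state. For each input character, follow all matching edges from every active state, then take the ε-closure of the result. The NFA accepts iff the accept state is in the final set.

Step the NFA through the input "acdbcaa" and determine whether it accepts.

Answer: REJECT

Trace:
initial (ε-close {0}): {0,1,2,4,8,9,10,12,14}
'a' @ 1: {5,6}
'c' @ 2: {}  — state set empty
rest 'dbcaa' ignored (set empty)
end set {} — state 1 not in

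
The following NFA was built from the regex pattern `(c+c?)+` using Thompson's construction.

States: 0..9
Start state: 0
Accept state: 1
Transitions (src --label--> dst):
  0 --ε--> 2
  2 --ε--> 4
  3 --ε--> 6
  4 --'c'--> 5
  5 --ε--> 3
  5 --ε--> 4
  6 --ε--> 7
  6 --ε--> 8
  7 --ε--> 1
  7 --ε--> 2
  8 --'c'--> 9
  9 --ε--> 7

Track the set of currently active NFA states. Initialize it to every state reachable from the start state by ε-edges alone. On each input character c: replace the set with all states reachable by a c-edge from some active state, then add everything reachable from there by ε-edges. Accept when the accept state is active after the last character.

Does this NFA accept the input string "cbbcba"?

start: ε-closure({0}) = {0,2,4}
'c' @ 1: {1,2,3,4,5,6,7,8}  [accepting]
'b' @ 2: {}  — state set empty
rest 'bcba' ignored (set empty)
final: {}; accept 1 not in set

Answer: REJECT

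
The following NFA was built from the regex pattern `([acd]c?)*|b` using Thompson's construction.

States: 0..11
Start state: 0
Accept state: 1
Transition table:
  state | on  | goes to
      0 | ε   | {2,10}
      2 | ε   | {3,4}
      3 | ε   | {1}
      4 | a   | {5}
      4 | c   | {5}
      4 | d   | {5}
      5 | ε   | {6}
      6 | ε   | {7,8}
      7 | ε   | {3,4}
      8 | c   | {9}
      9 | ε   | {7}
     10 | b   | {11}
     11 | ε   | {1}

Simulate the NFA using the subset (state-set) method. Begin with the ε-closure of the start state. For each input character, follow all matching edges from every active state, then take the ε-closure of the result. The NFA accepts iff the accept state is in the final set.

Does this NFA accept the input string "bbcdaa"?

S₀ = ε-closure({0}) = {0,1,2,3,4,10}
'b' @ 1: {1,11}  (accept∈set)
'b' @ 2: {}  — no active states
rest 'cdaa' ignored (set empty)
final: {}; accept 1 not in set

Answer: REJECT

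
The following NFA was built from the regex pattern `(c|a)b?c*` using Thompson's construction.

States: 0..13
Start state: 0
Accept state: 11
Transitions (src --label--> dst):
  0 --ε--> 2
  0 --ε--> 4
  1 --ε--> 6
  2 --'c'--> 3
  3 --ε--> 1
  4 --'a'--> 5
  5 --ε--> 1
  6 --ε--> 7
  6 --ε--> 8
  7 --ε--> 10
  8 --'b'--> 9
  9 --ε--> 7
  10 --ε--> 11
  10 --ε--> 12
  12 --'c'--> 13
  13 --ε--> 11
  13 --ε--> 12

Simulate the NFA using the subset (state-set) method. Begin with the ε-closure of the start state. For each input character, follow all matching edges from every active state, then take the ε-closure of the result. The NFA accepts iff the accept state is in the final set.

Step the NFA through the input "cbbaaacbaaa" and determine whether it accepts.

start: ε-closure({0}) = {0,2,4}
'c' @ 1: {1,3,6,7,8,10,11,12}  ✓accept
'b' @ 2: {7,9,10,11,12}  ✓accept
'b' @ 3: {}  — state set empty
rest 'aaacbaaa' ignored (set empty)
after full input: {}  (accept=11 not in)

Answer: REJECT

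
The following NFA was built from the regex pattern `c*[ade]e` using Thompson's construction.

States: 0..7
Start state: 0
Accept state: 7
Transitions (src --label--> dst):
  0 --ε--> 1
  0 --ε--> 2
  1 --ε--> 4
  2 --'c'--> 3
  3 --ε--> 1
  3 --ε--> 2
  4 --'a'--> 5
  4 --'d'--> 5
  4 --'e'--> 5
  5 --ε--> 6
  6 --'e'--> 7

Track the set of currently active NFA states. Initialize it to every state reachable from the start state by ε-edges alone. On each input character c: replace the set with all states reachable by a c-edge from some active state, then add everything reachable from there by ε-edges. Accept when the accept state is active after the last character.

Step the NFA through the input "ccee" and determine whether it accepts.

initial (ε-close {0}): {0,1,2,4}
'c' @ 1: {1,2,3,4}
'c' @ 2: {1,2,3,4}
'e' @ 3: {5,6}
'e' @ 4: {7}  (accept∈set)
final: {7}; accept 7 in set

Answer: ACCEPT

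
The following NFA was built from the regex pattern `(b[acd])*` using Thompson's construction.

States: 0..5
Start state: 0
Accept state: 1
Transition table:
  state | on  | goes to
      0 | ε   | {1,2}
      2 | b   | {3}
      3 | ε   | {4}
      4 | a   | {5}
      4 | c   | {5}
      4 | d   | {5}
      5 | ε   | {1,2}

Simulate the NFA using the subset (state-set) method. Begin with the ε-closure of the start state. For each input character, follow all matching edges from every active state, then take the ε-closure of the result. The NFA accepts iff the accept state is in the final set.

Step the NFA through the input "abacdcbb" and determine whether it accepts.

start: ε-closure({0}) = {0,1,2}
'a' @ 1: {}  — no active states
rest 'bacdcbb' ignored (set empty)
after full input: {}  (accept=1 not in)

Answer: REJECT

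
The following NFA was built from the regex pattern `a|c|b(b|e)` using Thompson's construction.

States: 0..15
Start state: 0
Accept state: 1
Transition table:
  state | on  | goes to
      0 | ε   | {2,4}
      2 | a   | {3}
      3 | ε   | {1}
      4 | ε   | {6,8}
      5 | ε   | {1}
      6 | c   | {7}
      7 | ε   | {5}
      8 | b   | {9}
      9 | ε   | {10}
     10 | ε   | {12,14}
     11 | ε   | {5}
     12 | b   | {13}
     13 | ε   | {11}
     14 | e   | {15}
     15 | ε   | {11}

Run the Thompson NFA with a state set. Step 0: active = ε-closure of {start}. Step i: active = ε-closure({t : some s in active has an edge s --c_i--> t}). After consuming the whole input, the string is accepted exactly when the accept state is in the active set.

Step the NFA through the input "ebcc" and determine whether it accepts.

initial (ε-close {0}): {0,2,4,6,8}
'e' @ 1: {}  — dead — no transitions
rest 'bcc' ignored (set empty)
after full input: {}  (accept=1 not in)

Answer: REJECT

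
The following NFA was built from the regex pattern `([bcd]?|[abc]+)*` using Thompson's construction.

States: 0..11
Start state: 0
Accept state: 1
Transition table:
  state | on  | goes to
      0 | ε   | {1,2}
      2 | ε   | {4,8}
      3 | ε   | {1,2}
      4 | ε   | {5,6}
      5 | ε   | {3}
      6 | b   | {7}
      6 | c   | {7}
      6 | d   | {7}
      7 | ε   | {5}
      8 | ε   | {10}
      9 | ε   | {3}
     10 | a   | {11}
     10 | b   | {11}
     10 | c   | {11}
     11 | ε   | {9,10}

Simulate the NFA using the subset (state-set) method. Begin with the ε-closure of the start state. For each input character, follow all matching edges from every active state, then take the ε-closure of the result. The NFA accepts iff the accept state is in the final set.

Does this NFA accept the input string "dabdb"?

S₀ = ε-closure({0}) = {0,1,2,3,4,5,6,8,10}
'd' @ 1: {1,2,3,4,5,6,7,8,10}  (accept∈set)
'a' @ 2: {1,2,3,4,5,6,8,9,10,11}  (accept∈set)
'b' @ 3: {1,2,3,4,5,6,7,8,9,10,11}  (accept∈set)
'd' @ 4: {1,2,3,4,5,6,7,8,10}  (accept∈set)
'b' @ 5: {1,2,3,4,5,6,7,8,9,10,11}  (accept∈set)
end set {1,2,3,4,5,6,7,8,9,10,11} — state 1 in

Answer: ACCEPT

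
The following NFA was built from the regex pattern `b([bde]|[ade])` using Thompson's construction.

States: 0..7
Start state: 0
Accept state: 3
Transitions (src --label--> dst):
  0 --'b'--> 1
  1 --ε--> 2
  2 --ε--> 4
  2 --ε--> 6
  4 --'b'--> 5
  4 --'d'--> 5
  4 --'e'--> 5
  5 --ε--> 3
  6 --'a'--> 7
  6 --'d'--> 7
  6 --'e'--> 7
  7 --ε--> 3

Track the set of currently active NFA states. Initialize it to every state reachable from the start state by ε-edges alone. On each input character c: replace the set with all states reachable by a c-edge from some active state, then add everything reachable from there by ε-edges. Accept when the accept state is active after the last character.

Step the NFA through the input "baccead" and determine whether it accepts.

start: ε-closure({0}) = {0}
'b' @ 1: {1,2,4,6}
'a' @ 2: {3,7}  ✓accept
'c' @ 3: {}  — state set empty
rest 'cead' ignored (set empty)
after full input: {}  (accept=3 not in)

Answer: REJECT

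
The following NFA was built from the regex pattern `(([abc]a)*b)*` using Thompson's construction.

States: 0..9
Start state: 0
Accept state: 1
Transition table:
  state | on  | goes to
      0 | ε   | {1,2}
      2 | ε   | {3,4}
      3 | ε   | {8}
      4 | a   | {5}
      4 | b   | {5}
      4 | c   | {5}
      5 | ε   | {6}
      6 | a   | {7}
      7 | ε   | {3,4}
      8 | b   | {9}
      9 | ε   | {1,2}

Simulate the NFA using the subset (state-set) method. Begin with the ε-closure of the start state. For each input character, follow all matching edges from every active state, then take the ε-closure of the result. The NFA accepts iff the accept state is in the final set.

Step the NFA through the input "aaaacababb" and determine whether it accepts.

initial (ε-close {0}): {0,1,2,3,4,8}
'a' @ 1: {5,6}
'a' @ 2: {3,4,7,8}
'a' @ 3: {5,6}
'a' @ 4: {3,4,7,8}
'c' @ 5: {5,6}
'a' @ 6: {3,4,7,8}
'b' @ 7: {1,2,3,4,5,6,8,9}  (accept∈set)
'a' @ 8: {3,4,5,6,7,8}
'b' @ 9: {1,2,3,4,5,6,8,9}  (accept∈set)
'b' @ 10: {1,2,3,4,5,6,8,9}  (accept∈set)
end set {1,2,3,4,5,6,8,9} — state 1 in

Answer: ACCEPT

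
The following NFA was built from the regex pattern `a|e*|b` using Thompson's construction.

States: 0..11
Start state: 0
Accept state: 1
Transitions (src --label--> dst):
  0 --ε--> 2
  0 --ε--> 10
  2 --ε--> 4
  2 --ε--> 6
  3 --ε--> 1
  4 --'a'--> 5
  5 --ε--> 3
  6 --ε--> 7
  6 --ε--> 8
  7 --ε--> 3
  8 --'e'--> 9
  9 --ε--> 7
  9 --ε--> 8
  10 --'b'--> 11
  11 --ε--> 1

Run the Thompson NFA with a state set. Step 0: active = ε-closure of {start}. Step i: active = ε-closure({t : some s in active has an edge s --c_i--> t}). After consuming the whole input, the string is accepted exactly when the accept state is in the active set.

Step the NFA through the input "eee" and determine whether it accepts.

S₀ = ε-closure({0}) = {0,1,2,3,4,6,7,8,10}
'e' @ 1: {1,3,7,8,9}  [accepting]
'e' @ 2: {1,3,7,8,9}  [accepting]
'e' @ 3: {1,3,7,8,9}  [accepting]
final: {1,3,7,8,9}; accept 1 in set

Answer: ACCEPT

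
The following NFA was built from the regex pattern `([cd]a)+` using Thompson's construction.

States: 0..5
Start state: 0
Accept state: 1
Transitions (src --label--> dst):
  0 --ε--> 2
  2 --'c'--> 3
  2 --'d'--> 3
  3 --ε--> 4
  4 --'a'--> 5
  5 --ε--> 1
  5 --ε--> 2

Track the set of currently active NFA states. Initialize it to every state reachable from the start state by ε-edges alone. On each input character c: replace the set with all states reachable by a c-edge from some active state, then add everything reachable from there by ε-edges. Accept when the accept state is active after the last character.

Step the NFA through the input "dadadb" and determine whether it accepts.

S₀ = ε-closure({0}) = {0,2}
'd' @ 1: {3,4}
'a' @ 2: {1,2,5}  (accept∈set)
'd' @ 3: {3,4}
'a' @ 4: {1,2,5}  (accept∈set)
'd' @ 5: {3,4}
'b' @ 6: {}  — no active states
after full input: {}  (accept=1 not in)

Answer: REJECT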